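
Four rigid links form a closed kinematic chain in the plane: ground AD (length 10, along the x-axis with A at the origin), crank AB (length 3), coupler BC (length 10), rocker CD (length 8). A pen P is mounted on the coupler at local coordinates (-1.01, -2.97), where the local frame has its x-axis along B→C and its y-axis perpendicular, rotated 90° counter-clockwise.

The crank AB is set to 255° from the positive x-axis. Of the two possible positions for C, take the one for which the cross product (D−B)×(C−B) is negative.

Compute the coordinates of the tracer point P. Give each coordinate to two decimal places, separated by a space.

-3.10 -5.01

A=(0,0), D=(10.00,0)
B = A + 3.00·(cos255°, sin255°) = (-0.7765, -2.8978)
|BD| = 11.1593
circle(B,10.00) ∩ circle(D,8.00): a=7.1926, h=6.9474
  candidates: C₊=(4.3654,5.6790) cross=77.527; C₋=(7.9735,-7.7391) cross=-77.527
  mode - wants cross < 0 → take C=(7.9735,-7.7391) (cross=-77.527)
ex = (C−B)/|BC| = (0.8750,-0.4841); ey = (0.4841,0.8750)
P = B + -1.01·ex + -2.97·ey = (-3.0981,-5.0075)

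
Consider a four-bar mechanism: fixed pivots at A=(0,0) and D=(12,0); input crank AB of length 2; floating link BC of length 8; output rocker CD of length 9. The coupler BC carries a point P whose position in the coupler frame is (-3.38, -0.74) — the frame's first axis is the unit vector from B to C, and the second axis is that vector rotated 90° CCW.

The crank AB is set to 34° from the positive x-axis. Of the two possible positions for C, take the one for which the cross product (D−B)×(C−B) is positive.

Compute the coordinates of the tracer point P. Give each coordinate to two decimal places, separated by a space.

A=(0,0), D=(12.00,0)
B = A + 2.00·(cos34°, sin34°) = (1.6581, 1.1184)
|BD| = 10.4022
circle(B,8.00) ∩ circle(D,9.00): a=4.3840, h=6.6918
  candidates: C₊=(6.7361,7.3001) cross=69.610; C₋=(5.2972,-6.0060) cross=-69.610
  mode + wants cross > 0 → take C=(6.7361,7.3001) (cross=69.610)
ex = (C−B)/|BC| = (0.6348,0.7727); ey = (-0.7727,0.6348)
P = B + -3.38·ex + -0.74·ey = (0.0844,-1.9631)

0.08 -1.96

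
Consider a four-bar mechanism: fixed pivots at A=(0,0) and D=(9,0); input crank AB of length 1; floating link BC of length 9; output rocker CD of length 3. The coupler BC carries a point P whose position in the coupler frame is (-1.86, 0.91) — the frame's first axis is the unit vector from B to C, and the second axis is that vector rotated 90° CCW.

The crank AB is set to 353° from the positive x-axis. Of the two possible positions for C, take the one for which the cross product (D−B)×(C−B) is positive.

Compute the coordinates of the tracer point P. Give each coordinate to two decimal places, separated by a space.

A=(0,0), D=(9.00,0)
B = A + 1.00·(cos353°, sin353°) = (0.9925, -0.1219)
|BD| = 8.0084
circle(B,9.00) ∩ circle(D,3.00): a=8.4995, h=2.9595
  candidates: C₊=(9.4460,2.9667) cross=23.701; C₋=(9.5361,-2.9517) cross=-23.701
  mode + wants cross > 0 → take C=(9.4460,2.9667) (cross=23.701)
ex = (C−B)/|BC| = (0.9393,0.3432); ey = (-0.3432,0.9393)
P = B + -1.86·ex + 0.91·ey = (-1.0668,0.0946)

-1.07 0.09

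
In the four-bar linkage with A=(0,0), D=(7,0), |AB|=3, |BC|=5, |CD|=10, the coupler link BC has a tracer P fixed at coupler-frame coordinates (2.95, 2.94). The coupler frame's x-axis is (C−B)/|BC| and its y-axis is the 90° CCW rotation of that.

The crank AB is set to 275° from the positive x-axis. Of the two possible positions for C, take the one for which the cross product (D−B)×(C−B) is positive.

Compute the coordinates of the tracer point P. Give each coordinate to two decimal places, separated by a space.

A=(0,0), D=(7.00,0)
B = A + 3.00·(cos275°, sin275°) = (0.2615, -2.9886)
|BD| = 7.3715
circle(B,5.00) ∩ circle(D,10.00): a=-1.4014, h=4.7996
  candidates: C₊=(-2.9654,0.8307) cross=35.380; C₋=(0.9263,-7.9442) cross=-35.380
  mode + wants cross > 0 → take C=(-2.9654,0.8307) (cross=35.380)
ex = (C−B)/|BC| = (-0.6454,0.7639); ey = (-0.7639,-0.6454)
P = B + 2.95·ex + 2.94·ey = (-3.8882,-2.6326)

-3.89 -2.63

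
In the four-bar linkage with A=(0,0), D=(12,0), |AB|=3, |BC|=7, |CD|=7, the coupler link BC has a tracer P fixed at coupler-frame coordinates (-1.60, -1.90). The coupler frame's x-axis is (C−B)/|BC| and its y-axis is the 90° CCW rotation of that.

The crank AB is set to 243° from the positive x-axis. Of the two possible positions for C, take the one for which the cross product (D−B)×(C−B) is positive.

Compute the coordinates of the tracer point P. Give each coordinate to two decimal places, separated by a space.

A=(0,0), D=(12.00,0)
B = A + 3.00·(cos243°, sin243°) = (-1.3620, -2.6730)
|BD| = 13.6267
circle(B,7.00) ∩ circle(D,7.00): a=6.8134, h=1.6057
  candidates: C₊=(5.0040,0.2380) cross=21.880; C₋=(5.6340,-2.9110) cross=-21.880
  mode + wants cross > 0 → take C=(5.0040,0.2380) (cross=21.880)
ex = (C−B)/|BC| = (0.9094,0.4159); ey = (-0.4159,0.9094)
P = B + -1.60·ex + -1.90·ey = (-2.0269,-5.0663)

-2.03 -5.07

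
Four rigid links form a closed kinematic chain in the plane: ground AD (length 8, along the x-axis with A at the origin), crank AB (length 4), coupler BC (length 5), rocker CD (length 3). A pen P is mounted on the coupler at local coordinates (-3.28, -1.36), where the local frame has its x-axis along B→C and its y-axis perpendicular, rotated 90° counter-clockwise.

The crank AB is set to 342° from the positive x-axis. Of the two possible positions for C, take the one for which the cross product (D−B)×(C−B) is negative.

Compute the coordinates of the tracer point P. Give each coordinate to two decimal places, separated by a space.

0.26 -1.38

A=(0,0), D=(8.00,0)
B = A + 4.00·(cos342°, sin342°) = (3.8042, -1.2361)
|BD| = 4.3741
circle(B,5.00) ∩ circle(D,3.00): a=4.0160, h=2.9786
  candidates: C₊=(6.8148,2.7560) cross=13.028; C₋=(8.4982,-2.9583) cross=-13.028
  mode - wants cross < 0 → take C=(8.4982,-2.9583) (cross=-13.028)
ex = (C−B)/|BC| = (0.9388,-0.3445); ey = (0.3445,0.9388)
P = B + -3.28·ex + -1.36·ey = (0.2565,-1.3830)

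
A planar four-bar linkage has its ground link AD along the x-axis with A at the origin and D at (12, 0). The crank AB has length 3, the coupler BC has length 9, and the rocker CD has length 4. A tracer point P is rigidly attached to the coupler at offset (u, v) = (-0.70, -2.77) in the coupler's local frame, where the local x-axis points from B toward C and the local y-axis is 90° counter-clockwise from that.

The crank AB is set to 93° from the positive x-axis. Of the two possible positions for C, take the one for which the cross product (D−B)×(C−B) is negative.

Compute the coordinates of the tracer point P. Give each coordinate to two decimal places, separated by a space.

A=(0,0), D=(12.00,0)
B = A + 3.00·(cos93°, sin93°) = (-0.1570, 2.9959)
|BD| = 12.5207
circle(B,9.00) ∩ circle(D,4.00): a=8.8561, h=1.6032
  candidates: C₊=(8.8254,2.4335) cross=20.073; C₋=(8.0582,-0.6798) cross=-20.073
  mode - wants cross < 0 → take C=(8.0582,-0.6798) (cross=-20.073)
ex = (C−B)/|BC| = (0.9128,-0.4084); ey = (0.4084,0.9128)
P = B + -0.70·ex + -2.77·ey = (-1.9273,0.7533)

-1.93 0.75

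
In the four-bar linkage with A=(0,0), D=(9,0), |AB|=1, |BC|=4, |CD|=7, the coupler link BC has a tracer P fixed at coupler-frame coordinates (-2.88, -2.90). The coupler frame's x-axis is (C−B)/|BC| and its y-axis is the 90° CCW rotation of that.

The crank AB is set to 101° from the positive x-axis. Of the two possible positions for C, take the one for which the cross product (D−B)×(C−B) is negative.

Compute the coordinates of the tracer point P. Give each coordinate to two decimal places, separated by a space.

-4.26 1.39

A=(0,0), D=(9.00,0)
B = A + 1.00·(cos101°, sin101°) = (-0.1908, 0.9816)
|BD| = 9.2431
circle(B,4.00) ∩ circle(D,7.00): a=2.8364, h=2.8204
  candidates: C₊=(2.9291,3.4849) cross=26.069; C₋=(2.3300,-2.1241) cross=-26.069
  mode - wants cross < 0 → take C=(2.3300,-2.1241) (cross=-26.069)
ex = (C−B)/|BC| = (0.6302,-0.7764); ey = (0.7764,0.6302)
P = B + -2.88·ex + -2.90·ey = (-4.2574,1.3901)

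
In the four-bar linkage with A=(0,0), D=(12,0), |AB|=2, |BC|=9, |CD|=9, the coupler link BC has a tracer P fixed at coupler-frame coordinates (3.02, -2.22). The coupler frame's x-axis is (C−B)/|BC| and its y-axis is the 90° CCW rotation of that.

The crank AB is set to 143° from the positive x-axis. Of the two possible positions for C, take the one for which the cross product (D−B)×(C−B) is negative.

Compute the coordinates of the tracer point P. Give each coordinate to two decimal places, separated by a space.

-1.08 -2.51

A=(0,0), D=(12.00,0)
B = A + 2.00·(cos143°, sin143°) = (-1.5973, 1.2036)
|BD| = 13.6504
circle(B,9.00) ∩ circle(D,9.00): a=6.8252, h=5.8665
  candidates: C₊=(5.7186,6.4455) cross=80.081; C₋=(4.6841,-5.2419) cross=-80.081
  mode - wants cross < 0 → take C=(4.6841,-5.2419) (cross=-80.081)
ex = (C−B)/|BC| = (0.6979,-0.7162); ey = (0.7162,0.6979)
P = B + 3.02·ex + -2.22·ey = (-1.0794,-2.5086)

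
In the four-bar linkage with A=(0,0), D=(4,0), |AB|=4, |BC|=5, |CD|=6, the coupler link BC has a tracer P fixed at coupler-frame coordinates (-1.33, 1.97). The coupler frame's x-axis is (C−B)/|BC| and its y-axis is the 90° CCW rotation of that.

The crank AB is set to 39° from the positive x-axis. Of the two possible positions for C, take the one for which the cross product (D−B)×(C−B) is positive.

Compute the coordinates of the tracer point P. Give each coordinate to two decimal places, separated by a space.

1.01 3.64

A=(0,0), D=(4.00,0)
B = A + 4.00·(cos39°, sin39°) = (3.1086, 2.5173)
|BD| = 2.6705
circle(B,5.00) ∩ circle(D,6.00): a=-0.7243, h=4.9473
  candidates: C₊=(7.5303,4.8515) cross=13.211; C₋=(-1.7967,1.5487) cross=-13.211
  mode + wants cross > 0 → take C=(7.5303,4.8515) (cross=13.211)
ex = (C−B)/|BC| = (0.8843,0.4668); ey = (-0.4668,0.8843)
P = B + -1.33·ex + 1.97·ey = (1.0127,3.6385)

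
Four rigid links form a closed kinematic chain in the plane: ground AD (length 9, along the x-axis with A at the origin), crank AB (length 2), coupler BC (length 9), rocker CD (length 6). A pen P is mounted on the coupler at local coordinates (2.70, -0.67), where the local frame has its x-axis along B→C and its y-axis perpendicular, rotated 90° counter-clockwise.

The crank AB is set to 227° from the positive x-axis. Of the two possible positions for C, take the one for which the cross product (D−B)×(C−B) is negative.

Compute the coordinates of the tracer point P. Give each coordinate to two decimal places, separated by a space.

0.74 -3.28

A=(0,0), D=(9.00,0)
B = A + 2.00·(cos227°, sin227°) = (-1.3640, -1.4627)
|BD| = 10.4667
circle(B,9.00) ∩ circle(D,6.00): a=7.3830, h=5.1469
  candidates: C₊=(5.2273,4.6655) cross=53.871; C₋=(6.6659,-5.5274) cross=-53.871
  mode - wants cross < 0 → take C=(6.6659,-5.5274) (cross=-53.871)
ex = (C−B)/|BC| = (0.8922,-0.4516); ey = (0.4516,0.8922)
P = B + 2.70·ex + -0.67·ey = (0.7424,-3.2799)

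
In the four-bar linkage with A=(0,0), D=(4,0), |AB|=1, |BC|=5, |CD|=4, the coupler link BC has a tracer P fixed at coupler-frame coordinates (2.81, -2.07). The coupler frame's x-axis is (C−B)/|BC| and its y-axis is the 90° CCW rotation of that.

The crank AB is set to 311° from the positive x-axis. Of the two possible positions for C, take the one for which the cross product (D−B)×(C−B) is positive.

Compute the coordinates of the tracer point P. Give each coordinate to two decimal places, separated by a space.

3.71 0.94

A=(0,0), D=(4.00,0)
B = A + 1.00·(cos311°, sin311°) = (0.6561, -0.7547)
|BD| = 3.4281
circle(B,5.00) ∩ circle(D,4.00): a=3.0267, h=3.9798
  candidates: C₊=(2.7323,3.7938) cross=13.643; C₋=(4.4847,-3.9705) cross=-13.643
  mode + wants cross > 0 → take C=(2.7323,3.7938) (cross=13.643)
ex = (C−B)/|BC| = (0.4153,0.9097); ey = (-0.9097,0.4153)
P = B + 2.81·ex + -2.07·ey = (3.7060,0.9420)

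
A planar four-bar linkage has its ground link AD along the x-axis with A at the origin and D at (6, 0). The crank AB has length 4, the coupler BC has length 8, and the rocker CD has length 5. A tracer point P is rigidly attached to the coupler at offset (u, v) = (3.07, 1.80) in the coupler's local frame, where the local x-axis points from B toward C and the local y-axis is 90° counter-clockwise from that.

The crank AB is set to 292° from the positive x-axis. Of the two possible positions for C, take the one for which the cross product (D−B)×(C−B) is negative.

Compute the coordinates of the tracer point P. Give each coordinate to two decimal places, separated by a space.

4.54 -1.86

A=(0,0), D=(6.00,0)
B = A + 4.00·(cos292°, sin292°) = (1.4984, -3.7087)
|BD| = 5.8326
circle(B,8.00) ∩ circle(D,5.00): a=6.2596, h=4.9817
  candidates: C₊=(3.1618,4.1164) cross=29.056; C₋=(9.4973,-3.5734) cross=-29.056
  mode - wants cross < 0 → take C=(9.4973,-3.5734) (cross=-29.056)
ex = (C−B)/|BC| = (0.9999,0.0169); ey = (-0.0169,0.9999)
P = B + 3.07·ex + 1.80·ey = (4.5375,-1.8570)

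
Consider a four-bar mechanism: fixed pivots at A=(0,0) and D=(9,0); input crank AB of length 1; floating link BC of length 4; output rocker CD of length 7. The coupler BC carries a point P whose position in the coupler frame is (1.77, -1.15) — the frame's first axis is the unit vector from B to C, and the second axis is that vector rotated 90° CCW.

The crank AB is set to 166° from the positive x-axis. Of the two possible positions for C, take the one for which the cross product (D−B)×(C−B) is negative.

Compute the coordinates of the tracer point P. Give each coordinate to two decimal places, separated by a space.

A=(0,0), D=(9.00,0)
B = A + 1.00·(cos166°, sin166°) = (-0.9703, 0.2419)
|BD| = 9.9732
circle(B,4.00) ∩ circle(D,7.00): a=3.3322, h=2.2128
  candidates: C₊=(2.4146,2.3733) cross=22.069; C₋=(2.3072,-2.0511) cross=-22.069
  mode - wants cross < 0 → take C=(2.3072,-2.0511) (cross=-22.069)
ex = (C−B)/|BC| = (0.8194,-0.5732); ey = (0.5732,0.8194)
P = B + 1.77·ex + -1.15·ey = (-0.1792,-1.7150)

-0.18 -1.72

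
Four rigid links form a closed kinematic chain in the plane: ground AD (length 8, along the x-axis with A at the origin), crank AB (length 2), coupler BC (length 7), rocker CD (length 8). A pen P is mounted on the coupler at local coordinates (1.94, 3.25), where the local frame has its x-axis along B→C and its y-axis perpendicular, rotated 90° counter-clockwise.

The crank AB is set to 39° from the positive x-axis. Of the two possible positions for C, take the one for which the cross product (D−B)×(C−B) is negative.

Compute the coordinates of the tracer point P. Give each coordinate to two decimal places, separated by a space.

5.01 -0.28

A=(0,0), D=(8.00,0)
B = A + 2.00·(cos39°, sin39°) = (1.5543, 1.2586)
|BD| = 6.5674
circle(B,7.00) ∩ circle(D,8.00): a=2.1417, h=6.6643
  candidates: C₊=(4.9335,7.3890) cross=43.767; C₋=(2.3791,-5.6926) cross=-43.767
  mode - wants cross < 0 → take C=(2.3791,-5.6926) (cross=-43.767)
ex = (C−B)/|BC| = (0.1178,-0.9930); ey = (0.9930,0.1178)
P = B + 1.94·ex + 3.25·ey = (5.0102,-0.2849)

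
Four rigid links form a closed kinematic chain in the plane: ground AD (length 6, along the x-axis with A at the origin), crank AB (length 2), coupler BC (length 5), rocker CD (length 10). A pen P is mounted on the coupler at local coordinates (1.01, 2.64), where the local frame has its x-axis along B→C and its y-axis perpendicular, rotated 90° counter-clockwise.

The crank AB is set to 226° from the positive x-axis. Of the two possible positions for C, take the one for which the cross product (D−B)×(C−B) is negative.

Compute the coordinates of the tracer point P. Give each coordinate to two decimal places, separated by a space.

A=(0,0), D=(6.00,0)
B = A + 2.00·(cos226°, sin226°) = (-1.3893, -1.4387)
|BD| = 7.5281
circle(B,5.00) ∩ circle(D,10.00): a=-1.2173, h=4.8495
  candidates: C₊=(-3.5110,3.0888) cross=36.508; C₋=(-1.6574,-6.4315) cross=-36.508
  mode - wants cross < 0 → take C=(-1.6574,-6.4315) (cross=-36.508)
ex = (C−B)/|BC| = (-0.0536,-0.9986); ey = (0.9986,-0.0536)
P = B + 1.01·ex + 2.64·ey = (1.1927,-2.5888)

1.19 -2.59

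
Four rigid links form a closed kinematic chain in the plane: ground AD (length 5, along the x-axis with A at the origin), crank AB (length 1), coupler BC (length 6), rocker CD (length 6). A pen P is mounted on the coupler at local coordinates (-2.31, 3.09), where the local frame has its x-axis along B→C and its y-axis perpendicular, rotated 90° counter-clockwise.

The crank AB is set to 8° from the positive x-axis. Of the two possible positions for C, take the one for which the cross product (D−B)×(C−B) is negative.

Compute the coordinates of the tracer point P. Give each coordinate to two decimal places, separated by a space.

3.24 3.27

A=(0,0), D=(5.00,0)
B = A + 1.00·(cos8°, sin8°) = (0.9903, 0.1392)
|BD| = 4.0121
circle(B,6.00) ∩ circle(D,6.00): a=2.0061, h=5.6547
  candidates: C₊=(3.1913,5.7209) cross=22.687; C₋=(2.7990,-5.5817) cross=-22.687
  mode - wants cross < 0 → take C=(2.7990,-5.5817) (cross=-22.687)
ex = (C−B)/|BC| = (0.3015,-0.9535); ey = (0.9535,0.3015)
P = B + -2.31·ex + 3.09·ey = (3.2402,3.2732)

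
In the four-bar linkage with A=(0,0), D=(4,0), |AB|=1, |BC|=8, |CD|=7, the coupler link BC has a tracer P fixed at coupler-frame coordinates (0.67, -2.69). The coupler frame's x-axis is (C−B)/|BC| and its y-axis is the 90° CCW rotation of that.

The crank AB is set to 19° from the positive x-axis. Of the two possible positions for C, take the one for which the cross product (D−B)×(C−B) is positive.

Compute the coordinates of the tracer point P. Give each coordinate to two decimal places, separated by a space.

3.52 -0.71

A=(0,0), D=(4.00,0)
B = A + 1.00·(cos19°, sin19°) = (0.9455, 0.3256)
|BD| = 3.0718
circle(B,8.00) ∩ circle(D,7.00): a=3.9775, h=6.9412
  candidates: C₊=(5.6363,6.8061) cross=21.322; C₋=(4.1649,-6.9981) cross=-21.322
  mode + wants cross > 0 → take C=(5.6363,6.8061) (cross=21.322)
ex = (C−B)/|BC| = (0.5863,0.8101); ey = (-0.8101,0.5863)
P = B + 0.67·ex + -2.69·ey = (3.5174,-0.7090)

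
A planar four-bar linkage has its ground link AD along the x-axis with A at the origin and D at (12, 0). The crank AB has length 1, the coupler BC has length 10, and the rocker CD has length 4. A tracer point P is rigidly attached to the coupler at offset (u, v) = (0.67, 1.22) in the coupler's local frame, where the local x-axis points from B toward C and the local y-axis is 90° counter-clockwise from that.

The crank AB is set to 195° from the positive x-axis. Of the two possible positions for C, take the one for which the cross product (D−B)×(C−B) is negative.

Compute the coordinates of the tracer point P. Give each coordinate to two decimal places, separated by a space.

-0.05 0.79

A=(0,0), D=(12.00,0)
B = A + 1.00·(cos195°, sin195°) = (-0.9659, -0.2588)
|BD| = 12.9685
circle(B,10.00) ∩ circle(D,4.00): a=9.7229, h=2.3379
  candidates: C₊=(8.7083,2.2727) cross=30.319; C₋=(8.8017,-2.4022) cross=-30.319
  mode - wants cross < 0 → take C=(8.8017,-2.4022) (cross=-30.319)
ex = (C−B)/|BC| = (0.9768,-0.2143); ey = (0.2143,0.9768)
P = B + 0.67·ex + 1.22·ey = (-0.0500,0.7892)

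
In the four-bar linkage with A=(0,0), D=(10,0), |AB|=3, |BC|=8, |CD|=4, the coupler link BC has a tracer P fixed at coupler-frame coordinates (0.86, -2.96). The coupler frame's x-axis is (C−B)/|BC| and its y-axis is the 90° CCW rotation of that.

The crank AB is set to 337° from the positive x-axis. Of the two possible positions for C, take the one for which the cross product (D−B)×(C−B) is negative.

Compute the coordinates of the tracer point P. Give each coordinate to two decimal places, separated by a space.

2.52 -4.25

A=(0,0), D=(10.00,0)
B = A + 3.00·(cos337°, sin337°) = (2.7615, -1.1722)
|BD| = 7.3328
circle(B,8.00) ∩ circle(D,4.00): a=6.9394, h=3.9806
  candidates: C₊=(8.9753,3.8665) cross=29.189; C₋=(10.2480,-3.9923) cross=-29.189
  mode - wants cross < 0 → take C=(10.2480,-3.9923) (cross=-29.189)
ex = (C−B)/|BC| = (0.9358,-0.3525); ey = (0.3525,0.9358)
P = B + 0.86·ex + -2.96·ey = (2.5229,-4.2453)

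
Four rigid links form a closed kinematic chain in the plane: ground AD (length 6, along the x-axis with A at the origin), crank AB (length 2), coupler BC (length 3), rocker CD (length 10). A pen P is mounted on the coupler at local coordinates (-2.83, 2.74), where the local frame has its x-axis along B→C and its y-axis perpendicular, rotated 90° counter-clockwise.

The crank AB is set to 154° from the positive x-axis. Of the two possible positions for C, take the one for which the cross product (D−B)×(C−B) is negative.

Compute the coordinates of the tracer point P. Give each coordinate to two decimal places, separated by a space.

2.14 0.93

A=(0,0), D=(6.00,0)
B = A + 2.00·(cos154°, sin154°) = (-1.7976, 0.8767)
|BD| = 7.8467
circle(B,3.00) ∩ circle(D,10.00): a=-1.8752, h=2.3417
  candidates: C₊=(-3.3994,3.4133) cross=18.375; C₋=(-3.9227,-1.2408) cross=-18.375
  mode - wants cross < 0 → take C=(-3.9227,-1.2408) (cross=-18.375)
ex = (C−B)/|BC| = (-0.7084,-0.7058); ey = (0.7058,-0.7084)
P = B + -2.83·ex + 2.74·ey = (2.1411,0.9333)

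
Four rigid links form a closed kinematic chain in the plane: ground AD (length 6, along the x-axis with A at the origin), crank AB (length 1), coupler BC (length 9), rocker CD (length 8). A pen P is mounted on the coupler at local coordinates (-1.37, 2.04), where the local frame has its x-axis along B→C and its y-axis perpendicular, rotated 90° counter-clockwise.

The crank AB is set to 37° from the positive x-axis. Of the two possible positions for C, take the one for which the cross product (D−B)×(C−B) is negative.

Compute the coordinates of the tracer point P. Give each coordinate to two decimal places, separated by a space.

A=(0,0), D=(6.00,0)
B = A + 1.00·(cos37°, sin37°) = (0.7986, 0.6018)
|BD| = 5.2361
circle(B,9.00) ∩ circle(D,8.00): a=4.2414, h=7.9379
  candidates: C₊=(5.9243,7.9996) cross=41.563; C₋=(4.0996,-7.7710) cross=-41.563
  mode - wants cross < 0 → take C=(4.0996,-7.7710) (cross=-41.563)
ex = (C−B)/|BC| = (0.3668,-0.9303); ey = (0.9303,0.3668)
P = B + -1.37·ex + 2.04·ey = (2.1940,2.6246)

2.19 2.62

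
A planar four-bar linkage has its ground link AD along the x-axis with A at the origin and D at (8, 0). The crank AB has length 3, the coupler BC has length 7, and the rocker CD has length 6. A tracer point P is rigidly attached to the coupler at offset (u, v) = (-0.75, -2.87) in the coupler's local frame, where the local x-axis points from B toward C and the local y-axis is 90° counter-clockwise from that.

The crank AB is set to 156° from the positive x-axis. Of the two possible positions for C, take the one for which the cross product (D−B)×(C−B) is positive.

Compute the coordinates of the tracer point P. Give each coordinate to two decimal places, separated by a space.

-2.24 -1.70

A=(0,0), D=(8.00,0)
B = A + 3.00·(cos156°, sin156°) = (-2.7406, 1.2202)
|BD| = 10.8097
circle(B,7.00) ∩ circle(D,6.00): a=6.0062, h=3.5953
  candidates: C₊=(3.6330,4.1145) cross=38.864; C₋=(2.8213,-3.0301) cross=-38.864
  mode + wants cross > 0 → take C=(3.6330,4.1145) (cross=38.864)
ex = (C−B)/|BC| = (0.9105,0.4135); ey = (-0.4135,0.9105)
P = B + -0.75·ex + -2.87·ey = (-2.2369,-1.7031)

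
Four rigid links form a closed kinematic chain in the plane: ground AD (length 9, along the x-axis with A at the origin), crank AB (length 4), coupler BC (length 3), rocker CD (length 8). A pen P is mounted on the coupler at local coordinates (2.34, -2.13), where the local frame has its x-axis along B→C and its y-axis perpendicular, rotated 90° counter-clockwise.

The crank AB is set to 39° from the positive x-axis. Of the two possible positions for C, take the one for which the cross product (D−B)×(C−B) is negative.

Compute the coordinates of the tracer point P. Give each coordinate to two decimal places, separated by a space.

-0.05 2.34

A=(0,0), D=(9.00,0)
B = A + 4.00·(cos39°, sin39°) = (3.1086, 2.5173)
|BD| = 6.4067
circle(B,3.00) ∩ circle(D,8.00): a=-1.0891, h=2.7953
  candidates: C₊=(3.2054,5.5157) cross=17.909; C₋=(1.0088,0.3747) cross=-17.909
  mode - wants cross < 0 → take C=(1.0088,0.3747) (cross=-17.909)
ex = (C−B)/|BC| = (-0.6999,-0.7142); ey = (0.7142,-0.6999)
P = B + 2.34·ex + -2.13·ey = (-0.0505,2.3369)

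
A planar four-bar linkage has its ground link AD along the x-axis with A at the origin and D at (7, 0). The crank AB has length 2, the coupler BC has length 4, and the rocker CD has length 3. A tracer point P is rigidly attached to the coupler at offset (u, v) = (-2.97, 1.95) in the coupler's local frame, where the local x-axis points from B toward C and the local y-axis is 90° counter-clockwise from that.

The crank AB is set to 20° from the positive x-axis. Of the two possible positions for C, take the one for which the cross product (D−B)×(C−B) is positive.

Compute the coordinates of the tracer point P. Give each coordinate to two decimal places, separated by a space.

A=(0,0), D=(7.00,0)
B = A + 2.00·(cos20°, sin20°) = (1.8794, 0.6840)
|BD| = 5.1661
circle(B,4.00) ∩ circle(D,3.00): a=3.2605, h=2.3171
  candidates: C₊=(5.4180,2.5490) cross=11.970; C₋=(4.8044,-2.0444) cross=-11.970
  mode + wants cross > 0 → take C=(5.4180,2.5490) (cross=11.970)
ex = (C−B)/|BC| = (0.8847,0.4662); ey = (-0.4662,0.8847)
P = B + -2.97·ex + 1.95·ey = (-1.6572,1.0244)

-1.66 1.02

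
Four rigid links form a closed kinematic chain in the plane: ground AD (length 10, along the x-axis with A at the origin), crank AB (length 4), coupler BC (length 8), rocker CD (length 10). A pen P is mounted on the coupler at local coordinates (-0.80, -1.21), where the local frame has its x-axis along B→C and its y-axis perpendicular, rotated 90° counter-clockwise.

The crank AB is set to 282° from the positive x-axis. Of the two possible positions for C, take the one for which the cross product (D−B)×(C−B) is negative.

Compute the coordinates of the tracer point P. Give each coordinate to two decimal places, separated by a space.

A=(0,0), D=(10.00,0)
B = A + 4.00·(cos282°, sin282°) = (0.8316, -3.9126)
|BD| = 9.9683
circle(B,8.00) ∩ circle(D,10.00): a=3.1784, h=7.3415
  candidates: C₊=(0.8734,4.0873) cross=73.182; C₋=(6.6366,-9.4174) cross=-73.182
  mode - wants cross < 0 → take C=(6.6366,-9.4174) (cross=-73.182)
ex = (C−B)/|BC| = (0.7256,-0.6881); ey = (0.6881,0.7256)
P = B + -0.80·ex + -1.21·ey = (-0.5814,-4.2401)

-0.58 -4.24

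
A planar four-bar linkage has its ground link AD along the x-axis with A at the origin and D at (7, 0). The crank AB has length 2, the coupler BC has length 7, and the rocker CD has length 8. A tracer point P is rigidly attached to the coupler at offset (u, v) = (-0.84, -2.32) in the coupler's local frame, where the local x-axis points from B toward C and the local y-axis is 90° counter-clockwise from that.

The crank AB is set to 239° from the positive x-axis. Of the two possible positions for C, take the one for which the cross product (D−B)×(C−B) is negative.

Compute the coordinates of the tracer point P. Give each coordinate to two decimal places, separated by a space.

A=(0,0), D=(7.00,0)
B = A + 2.00·(cos239°, sin239°) = (-1.0301, -1.7143)
|BD| = 8.2110
circle(B,7.00) ∩ circle(D,8.00): a=3.1921, h=6.2298
  candidates: C₊=(0.7910,5.0446) cross=51.153; C₋=(3.3924,-7.1404) cross=-51.153
  mode - wants cross < 0 → take C=(3.3924,-7.1404) (cross=-51.153)
ex = (C−B)/|BC| = (0.6318,-0.7751); ey = (0.7751,0.6318)
P = B + -0.84·ex + -2.32·ey = (-3.3591,-2.5289)

-3.36 -2.53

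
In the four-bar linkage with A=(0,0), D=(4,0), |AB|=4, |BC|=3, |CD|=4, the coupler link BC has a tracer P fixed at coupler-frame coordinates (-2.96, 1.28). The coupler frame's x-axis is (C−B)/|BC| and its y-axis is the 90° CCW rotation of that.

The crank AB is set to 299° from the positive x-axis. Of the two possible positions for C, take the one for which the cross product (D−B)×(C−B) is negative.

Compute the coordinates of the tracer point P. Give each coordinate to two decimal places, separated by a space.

-0.83 -1.84

A=(0,0), D=(4.00,0)
B = A + 4.00·(cos299°, sin299°) = (1.9392, -3.4985)
|BD| = 4.0603
circle(B,3.00) ∩ circle(D,4.00): a=1.1681, h=2.7632
  candidates: C₊=(0.1512,-1.0895) cross=11.220; C₋=(4.9130,-3.8944) cross=-11.220
  mode - wants cross < 0 → take C=(4.9130,-3.8944) (cross=-11.220)
ex = (C−B)/|BC| = (0.9913,-0.1320); ey = (0.1320,0.9913)
P = B + -2.96·ex + 1.28·ey = (-0.8259,-1.8390)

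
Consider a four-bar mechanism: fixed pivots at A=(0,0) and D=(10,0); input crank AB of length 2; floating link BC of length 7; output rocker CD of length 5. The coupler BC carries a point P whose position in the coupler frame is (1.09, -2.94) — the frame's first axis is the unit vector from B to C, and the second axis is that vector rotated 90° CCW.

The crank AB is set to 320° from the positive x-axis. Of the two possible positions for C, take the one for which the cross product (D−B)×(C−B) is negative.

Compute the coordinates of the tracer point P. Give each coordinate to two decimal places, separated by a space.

A=(0,0), D=(10.00,0)
B = A + 2.00·(cos320°, sin320°) = (1.5321, -1.2856)
|BD| = 8.5649
circle(B,7.00) ∩ circle(D,5.00): a=5.6835, h=4.0863
  candidates: C₊=(6.5379,3.6075) cross=34.999; C₋=(7.7646,-4.4725) cross=-34.999
  mode - wants cross < 0 → take C=(7.7646,-4.4725) (cross=-34.999)
ex = (C−B)/|BC| = (0.8904,-0.4553); ey = (0.4553,0.8904)
P = B + 1.09·ex + -2.94·ey = (1.1641,-4.3995)

1.16 -4.40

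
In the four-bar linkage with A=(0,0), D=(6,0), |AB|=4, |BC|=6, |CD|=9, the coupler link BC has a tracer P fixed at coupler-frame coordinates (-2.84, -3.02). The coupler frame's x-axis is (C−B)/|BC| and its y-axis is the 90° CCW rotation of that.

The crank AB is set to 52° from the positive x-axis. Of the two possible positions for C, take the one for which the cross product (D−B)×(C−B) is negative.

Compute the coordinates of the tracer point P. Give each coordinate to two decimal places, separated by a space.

A=(0,0), D=(6.00,0)
B = A + 4.00·(cos52°, sin52°) = (2.4626, 3.1520)
|BD| = 4.7380
circle(B,6.00) ∩ circle(D,9.00): a=-2.3799, h=5.5078
  candidates: C₊=(4.3500,8.8475) cross=26.096; C₋=(-2.9784,0.6232) cross=-26.096
  mode - wants cross < 0 → take C=(-2.9784,0.6232) (cross=-26.096)
ex = (C−B)/|BC| = (-0.9068,-0.4215); ey = (0.4215,-0.9068)
P = B + -2.84·ex + -3.02·ey = (3.7652,7.0877)

3.77 7.09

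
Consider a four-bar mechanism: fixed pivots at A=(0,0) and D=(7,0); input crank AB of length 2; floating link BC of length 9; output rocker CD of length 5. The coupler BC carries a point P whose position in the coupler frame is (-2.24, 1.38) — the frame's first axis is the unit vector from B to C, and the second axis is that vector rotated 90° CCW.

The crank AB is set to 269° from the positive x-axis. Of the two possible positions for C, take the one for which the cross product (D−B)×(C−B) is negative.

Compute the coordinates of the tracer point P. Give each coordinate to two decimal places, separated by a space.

-1.74 0.00

A=(0,0), D=(7.00,0)
B = A + 2.00·(cos269°, sin269°) = (-0.0349, -1.9997)
|BD| = 7.3136
circle(B,9.00) ∩ circle(D,5.00): a=7.4853, h=4.9971
  candidates: C₊=(5.7988,4.8536) cross=36.546; C₋=(8.5314,-4.7597) cross=-36.546
  mode - wants cross < 0 → take C=(8.5314,-4.7597) (cross=-36.546)
ex = (C−B)/|BC| = (0.9518,-0.3067); ey = (0.3067,0.9518)
P = B + -2.24·ex + 1.38·ey = (-1.7438,0.0007)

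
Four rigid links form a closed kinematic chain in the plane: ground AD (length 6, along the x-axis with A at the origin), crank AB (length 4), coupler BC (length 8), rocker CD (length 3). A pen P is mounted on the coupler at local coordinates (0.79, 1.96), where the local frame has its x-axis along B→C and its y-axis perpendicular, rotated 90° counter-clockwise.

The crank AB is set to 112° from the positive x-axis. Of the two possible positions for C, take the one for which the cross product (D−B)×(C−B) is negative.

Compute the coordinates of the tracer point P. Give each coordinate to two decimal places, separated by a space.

0.48 4.46

A=(0,0), D=(6.00,0)
B = A + 4.00·(cos112°, sin112°) = (-1.4984, 3.7087)
|BD| = 8.3655
circle(B,8.00) ∩ circle(D,3.00): a=7.4701, h=2.8633
  candidates: C₊=(6.4668,2.9635) cross=23.952; C₋=(3.9280,-2.1695) cross=-23.952
  mode - wants cross < 0 → take C=(3.9280,-2.1695) (cross=-23.952)
ex = (C−B)/|BC| = (0.6783,-0.7348); ey = (0.7348,0.6783)
P = B + 0.79·ex + 1.96·ey = (0.4776,4.4577)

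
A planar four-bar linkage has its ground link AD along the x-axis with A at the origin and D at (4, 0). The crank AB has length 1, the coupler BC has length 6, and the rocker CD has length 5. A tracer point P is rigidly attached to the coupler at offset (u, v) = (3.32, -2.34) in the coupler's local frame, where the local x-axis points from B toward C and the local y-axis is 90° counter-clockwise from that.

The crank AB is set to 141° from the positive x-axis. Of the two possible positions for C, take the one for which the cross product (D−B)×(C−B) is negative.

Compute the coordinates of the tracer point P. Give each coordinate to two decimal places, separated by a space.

A=(0,0), D=(4.00,0)
B = A + 1.00·(cos141°, sin141°) = (-0.7771, 0.6293)
|BD| = 4.8184
circle(B,6.00) ∩ circle(D,5.00): a=3.5507, h=4.8366
  candidates: C₊=(3.3748,4.9608) cross=23.305; C₋=(2.1114,-4.6296) cross=-23.305
  mode - wants cross < 0 → take C=(2.1114,-4.6296) (cross=-23.305)
ex = (C−B)/|BC| = (0.4814,-0.8765); ey = (0.8765,0.4814)
P = B + 3.32·ex + -2.34·ey = (-1.2298,-3.4072)

-1.23 -3.41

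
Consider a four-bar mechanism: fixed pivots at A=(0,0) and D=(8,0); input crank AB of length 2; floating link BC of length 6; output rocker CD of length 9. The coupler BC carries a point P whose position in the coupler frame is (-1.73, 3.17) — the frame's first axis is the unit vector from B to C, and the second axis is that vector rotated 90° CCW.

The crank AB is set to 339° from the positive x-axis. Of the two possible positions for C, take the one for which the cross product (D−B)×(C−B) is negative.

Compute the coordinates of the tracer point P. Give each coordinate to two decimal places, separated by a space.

5.00 1.09

A=(0,0), D=(8.00,0)
B = A + 2.00·(cos339°, sin339°) = (1.8672, -0.7167)
|BD| = 6.1746
circle(B,6.00) ∩ circle(D,9.00): a=-0.5567, h=5.9741
  candidates: C₊=(0.6208,5.1524) cross=36.888; C₋=(2.0077,-6.7151) cross=-36.888
  mode - wants cross < 0 → take C=(2.0077,-6.7151) (cross=-36.888)
ex = (C−B)/|BC| = (0.0234,-0.9997); ey = (0.9997,0.0234)
P = B + -1.73·ex + 3.17·ey = (4.9958,1.0870)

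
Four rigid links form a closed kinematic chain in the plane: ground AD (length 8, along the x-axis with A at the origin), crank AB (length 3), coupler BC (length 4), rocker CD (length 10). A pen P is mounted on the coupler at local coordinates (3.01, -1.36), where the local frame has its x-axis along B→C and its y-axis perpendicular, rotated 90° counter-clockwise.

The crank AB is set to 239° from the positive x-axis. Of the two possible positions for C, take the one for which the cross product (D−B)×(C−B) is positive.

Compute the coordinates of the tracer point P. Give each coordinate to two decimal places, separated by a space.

-0.46 0.55

A=(0,0), D=(8.00,0)
B = A + 3.00·(cos239°, sin239°) = (-1.5451, -2.5715)
|BD| = 9.8854
circle(B,4.00) ∩ circle(D,10.00): a=0.6940, h=3.9393
  candidates: C₊=(-1.8997,1.4128) cross=38.942; C₋=(0.1498,-6.1947) cross=-38.942
  mode + wants cross > 0 → take C=(-1.8997,1.4128) (cross=38.942)
ex = (C−B)/|BC| = (-0.0886,0.9961); ey = (-0.9961,-0.0886)
P = B + 3.01·ex + -1.36·ey = (-0.4573,0.5472)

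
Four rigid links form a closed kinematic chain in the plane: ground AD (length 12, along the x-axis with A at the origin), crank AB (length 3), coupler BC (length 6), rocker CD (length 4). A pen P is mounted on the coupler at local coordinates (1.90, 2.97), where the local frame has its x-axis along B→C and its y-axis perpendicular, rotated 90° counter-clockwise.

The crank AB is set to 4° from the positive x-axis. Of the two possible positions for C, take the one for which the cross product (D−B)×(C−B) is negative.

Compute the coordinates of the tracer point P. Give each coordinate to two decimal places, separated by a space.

5.87 2.25

A=(0,0), D=(12.00,0)
B = A + 3.00·(cos4°, sin4°) = (2.9927, 0.2093)
|BD| = 9.0097
circle(B,6.00) ∩ circle(D,4.00): a=5.6148, h=2.1152
  candidates: C₊=(8.6551,2.1935) cross=19.058; C₋=(8.5568,-2.0358) cross=-19.058
  mode - wants cross < 0 → take C=(8.5568,-2.0358) (cross=-19.058)
ex = (C−B)/|BC| = (0.9274,-0.3742); ey = (0.3742,0.9274)
P = B + 1.90·ex + 2.97·ey = (5.8660,2.2526)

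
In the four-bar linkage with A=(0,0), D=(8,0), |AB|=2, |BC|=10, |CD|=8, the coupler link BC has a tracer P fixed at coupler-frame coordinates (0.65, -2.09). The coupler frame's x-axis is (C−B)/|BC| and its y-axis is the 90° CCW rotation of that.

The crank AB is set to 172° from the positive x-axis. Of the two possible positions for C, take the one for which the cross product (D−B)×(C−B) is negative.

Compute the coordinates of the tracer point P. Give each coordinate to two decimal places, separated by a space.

A=(0,0), D=(8.00,0)
B = A + 2.00·(cos172°, sin172°) = (-1.9805, 0.2783)
|BD| = 9.9844
circle(B,10.00) ∩ circle(D,8.00): a=6.7950, h=7.3367
  candidates: C₊=(5.0164,7.4228) cross=73.253; C₋=(4.6073,-7.2450) cross=-73.253
  mode - wants cross < 0 → take C=(4.6073,-7.2450) (cross=-73.253)
ex = (C−B)/|BC| = (0.6588,-0.7523); ey = (0.7523,0.6588)
P = B + 0.65·ex + -2.09·ey = (-3.1247,-1.5875)

-3.12 -1.59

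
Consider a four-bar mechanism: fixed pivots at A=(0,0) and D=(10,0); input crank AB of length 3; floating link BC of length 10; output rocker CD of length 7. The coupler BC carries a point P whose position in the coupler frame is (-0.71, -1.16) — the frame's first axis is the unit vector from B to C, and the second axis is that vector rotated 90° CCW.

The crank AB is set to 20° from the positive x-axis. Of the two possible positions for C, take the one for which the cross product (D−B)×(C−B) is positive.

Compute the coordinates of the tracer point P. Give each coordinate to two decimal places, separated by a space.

A=(0,0), D=(10.00,0)
B = A + 3.00·(cos20°, sin20°) = (2.8191, 1.0261)
|BD| = 7.2539
circle(B,10.00) ∩ circle(D,7.00): a=7.1423, h=6.9991
  candidates: C₊=(10.8796,6.9445) cross=50.771; C₋=(8.8995,-6.9130) cross=-50.771
  mode + wants cross > 0 → take C=(10.8796,6.9445) (cross=50.771)
ex = (C−B)/|BC| = (0.8061,0.5918); ey = (-0.5918,0.8061)
P = B + -0.71·ex + -1.16·ey = (2.9333,-0.3292)

2.93 -0.33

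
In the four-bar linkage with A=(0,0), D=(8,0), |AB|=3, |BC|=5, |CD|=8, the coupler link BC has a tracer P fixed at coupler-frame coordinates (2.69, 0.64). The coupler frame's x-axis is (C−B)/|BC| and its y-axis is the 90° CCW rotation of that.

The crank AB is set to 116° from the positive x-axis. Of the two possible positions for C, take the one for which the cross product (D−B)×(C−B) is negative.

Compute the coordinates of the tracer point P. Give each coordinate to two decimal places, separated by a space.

A=(0,0), D=(8.00,0)
B = A + 3.00·(cos116°, sin116°) = (-1.3151, 2.6964)
|BD| = 9.6975
circle(B,5.00) ∩ circle(D,8.00): a=2.8379, h=4.1166
  candidates: C₊=(2.5555,5.8615) cross=39.920; C₋=(0.2663,-2.0469) cross=-39.920
  mode - wants cross < 0 → take C=(0.2663,-2.0469) (cross=-39.920)
ex = (C−B)/|BC| = (0.3163,-0.9487); ey = (0.9487,0.3163)
P = B + 2.69·ex + 0.64·ey = (0.1428,0.3469)

0.14 0.35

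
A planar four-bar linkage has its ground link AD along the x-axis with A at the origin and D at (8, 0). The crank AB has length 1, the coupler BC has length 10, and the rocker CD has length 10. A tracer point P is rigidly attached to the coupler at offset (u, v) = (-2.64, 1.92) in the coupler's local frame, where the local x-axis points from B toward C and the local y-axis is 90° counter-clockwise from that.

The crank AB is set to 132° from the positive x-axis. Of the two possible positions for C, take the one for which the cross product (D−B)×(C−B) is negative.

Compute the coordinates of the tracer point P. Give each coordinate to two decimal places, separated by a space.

0.18 3.89

A=(0,0), D=(8.00,0)
B = A + 1.00·(cos132°, sin132°) = (-0.6691, 0.7431)
|BD| = 8.7009
circle(B,10.00) ∩ circle(D,10.00): a=4.3505, h=9.0041
  candidates: C₊=(4.4345,9.3428) cross=78.344; C₋=(2.8964,-8.5996) cross=-78.344
  mode - wants cross < 0 → take C=(2.8964,-8.5996) (cross=-78.344)
ex = (C−B)/|BC| = (0.3566,-0.9343); ey = (0.9343,0.3566)
P = B + -2.64·ex + 1.92·ey = (0.1834,3.8942)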